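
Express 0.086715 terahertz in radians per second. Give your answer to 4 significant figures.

5.448e+11 rad/s

1 THz = 6.28319e+12 radians per second.
0.086715 × 6.28319e+12 ≈ 5.448e+11 rad/s.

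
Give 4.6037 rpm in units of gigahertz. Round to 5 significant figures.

7.6728e-11 gigahertz

1 rpm = 1.66667e-11 gigahertz.
So 4.6037 × 1.66667e-11 ≈ 7.6728e-11 GHz.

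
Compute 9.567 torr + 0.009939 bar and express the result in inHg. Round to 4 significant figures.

9.567 torr = 0.376653 inHg and 0.009939 bar = 0.293499 inHg.
0.376653 + 0.293499 ≈ 0.6702 inHg.

0.6702 inches of mercury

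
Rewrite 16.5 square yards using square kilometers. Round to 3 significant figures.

1 yd² = 8.36127e-7 square kilometers.
Thus 16.5 × 8.36127e-7 ≈ 1.38e-5 km².

1.38e-5 km²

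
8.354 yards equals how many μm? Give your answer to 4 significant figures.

7.639e+6 micrometers

1 yard = 914400 μm.
So 8.354 × 914400 ≈ 7.639e+6 μm.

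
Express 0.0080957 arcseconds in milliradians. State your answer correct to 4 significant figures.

3.925e-5 mrad

1 arcsec = 0.00484814 mrad.
So 0.0080957 × 0.00484814 ≈ 3.925e-5 mrad.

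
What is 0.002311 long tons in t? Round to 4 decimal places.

1 long ton = 1.01605 metric tons.
Then 0.002311 × 1.01605 ≈ 0.0023 t.

0.0023 t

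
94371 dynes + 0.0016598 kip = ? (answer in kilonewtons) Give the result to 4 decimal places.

94371 dyn = 0.000943710 kN and 0.0016598 kip = 0.00738316 kN.
0.000943710 + 0.00738316 ≈ 0.0083 kN.

0.0083 kN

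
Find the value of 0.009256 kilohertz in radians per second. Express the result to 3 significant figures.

58.2 radians per second

1 kilohertz = 6283.19 rad/s.
Then 0.009256 × 6283.19 ≈ 58.2 rad/s.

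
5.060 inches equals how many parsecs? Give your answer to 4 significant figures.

4.165 × 10^-18 pc

1 in = 8.23158 × 10^-19 pc.
Then 5.060 × 8.23158 × 10^-19 ≈ 4.165 × 10^-18 pc.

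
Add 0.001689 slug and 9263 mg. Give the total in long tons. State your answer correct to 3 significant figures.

0.001689 slug = 2.42598e-5 long ton and 9263 mg = 9.11671e-6 long ton.
2.42598e-5 + 9.11671e-6 ≈ 3.34e-5 long ton.

3.34e-5 long tons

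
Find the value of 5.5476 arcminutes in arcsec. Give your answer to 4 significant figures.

332.9 arcsec

1 arcmin = 60.0000 arcsec.
Then 5.5476 × 60.0000 ≈ 332.9 arcsec.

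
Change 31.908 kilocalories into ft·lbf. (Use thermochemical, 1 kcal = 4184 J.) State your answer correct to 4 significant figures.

98470 ft·lbf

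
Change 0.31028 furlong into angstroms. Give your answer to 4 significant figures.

6.242e+11 Å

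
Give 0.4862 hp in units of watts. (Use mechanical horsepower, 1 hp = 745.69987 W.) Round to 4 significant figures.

1 hp = 745.700 watts.
Thus 0.4862 × 745.700 ≈ 362.6 W.

362.6 W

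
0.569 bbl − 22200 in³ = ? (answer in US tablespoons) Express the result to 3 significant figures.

0.569 bbl = 6117.89 US tbsp and 22200 in³ = 24602.6 US tbsp.
6117.89 − 24602.6 ≈ -18500 US tbsp.

-18500 US tablespoons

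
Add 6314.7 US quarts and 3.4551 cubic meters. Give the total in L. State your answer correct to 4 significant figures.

9431 L

6314.7 US qt = 5975.93 L and 3.4551 m³ = 3455.10 L.
5975.93 + 3455.10 ≈ 9431 L.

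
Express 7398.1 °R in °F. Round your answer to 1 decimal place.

6938.4 degrees Fahrenheit

°R = °F + 459.67.
Applying the formula gives 6938.4 °F.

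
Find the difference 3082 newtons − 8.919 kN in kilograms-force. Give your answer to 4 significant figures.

3082 N = 314.277 kgf and 8.919 kN = 909.485 kgf.
314.277 − 909.485 ≈ -595.2 kgf.

-595.2 kgf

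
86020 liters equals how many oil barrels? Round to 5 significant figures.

541.05 bbl

1 liter = 0.00628981 oil barrels.
Thus 86020 × 0.00628981 ≈ 541.05 bbl.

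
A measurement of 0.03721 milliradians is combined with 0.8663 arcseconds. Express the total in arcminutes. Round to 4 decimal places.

0.1424 arcminutes

0.03721 mrad = 0.127919 arcmin and 0.8663 arcsec = 0.0144383 arcmin.
0.127919 + 0.0144383 ≈ 0.1424 arcmin.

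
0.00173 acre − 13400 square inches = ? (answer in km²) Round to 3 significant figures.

0.00173 acre = 7.00106 × 10^-6 km² and 13400 in² = 8.64514 × 10^-6 km².
7.00106 × 10^-6 − 8.64514 × 10^-6 ≈ -1.64 × 10^-6 km².

-1.64 × 10^-6 km²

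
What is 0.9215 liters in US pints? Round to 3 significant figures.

1.95 US pt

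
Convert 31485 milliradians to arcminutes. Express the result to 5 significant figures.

1 mrad = 3.43775 arcmin.
Thus 31485 × 3.43775 ≈ 108240 arcmin.

108240 arcminutes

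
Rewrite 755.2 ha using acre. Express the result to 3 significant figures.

1870 acres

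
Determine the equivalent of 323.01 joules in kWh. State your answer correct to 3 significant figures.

8.97 × 10^-5 kilowatt-hours

1 joule = 2.77778 × 10^-7 kWh.
So 323.01 × 2.77778 × 10^-7 ≈ 8.97 × 10^-5 kWh.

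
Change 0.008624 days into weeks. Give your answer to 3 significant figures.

1 d = 0.142857 weeks.
Thus 0.008624 × 0.142857 ≈ 0.00123 wk.

0.00123 weeks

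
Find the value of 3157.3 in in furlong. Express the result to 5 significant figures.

1 inch = 0.000126263 furlong.
So 3157.3 × 0.000126263 ≈ 0.39865 furlong.

0.39865 furlongs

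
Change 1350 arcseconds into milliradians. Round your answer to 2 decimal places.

6.54 milliradians

1 arcsec = 0.00484814 milliradians.
Then 1350 × 0.00484814 ≈ 6.54 mrad.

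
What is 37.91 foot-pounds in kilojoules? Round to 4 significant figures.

0.05140 kJ

1 ft·lbf = 0.00135582 kJ.
37.91 × 0.00135582 ≈ 0.05140 kJ.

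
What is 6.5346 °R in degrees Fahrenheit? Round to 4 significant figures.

-453.1 degrees Fahrenheit

°R = °F + 459.67.
Applying the formula gives -453.1 °F.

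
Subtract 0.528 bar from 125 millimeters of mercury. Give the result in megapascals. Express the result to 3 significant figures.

125 mmHg = 0.0166653 MPa and 0.528 bar = 0.0528000 MPa.
0.0166653 − 0.0528000 ≈ -0.0361 MPa.

-0.0361 MPa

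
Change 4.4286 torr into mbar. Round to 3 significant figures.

5.90 mbar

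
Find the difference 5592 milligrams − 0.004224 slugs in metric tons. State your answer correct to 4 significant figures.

5592 mg = 5.59200e-6 t and 0.004224 slug = 6.16446e-5 t.
5.59200e-6 − 6.16446e-5 ≈ -5.605e-5 t.

-5.605e-5 t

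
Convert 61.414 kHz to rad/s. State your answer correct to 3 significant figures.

1 kilohertz = 6283.19 rad/s.
Thus 61.414 × 6283.19 ≈ 386000 rad/s.

386000 rad/s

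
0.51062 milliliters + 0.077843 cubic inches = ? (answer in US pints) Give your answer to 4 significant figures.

0.003775 US pints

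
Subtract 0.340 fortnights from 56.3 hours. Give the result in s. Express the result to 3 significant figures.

56.3 h = 202680 s and 0.340 fortnight = 411264 s.
202680 − 411264 ≈ -209000 s.

-209000 s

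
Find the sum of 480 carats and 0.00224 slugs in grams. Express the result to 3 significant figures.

129 grams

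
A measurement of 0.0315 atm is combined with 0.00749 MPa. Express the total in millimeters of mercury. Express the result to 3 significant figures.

80.1 millimeters of mercury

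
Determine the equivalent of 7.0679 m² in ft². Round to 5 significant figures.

76.078 square feet

1 square meter = 10.7639 ft².
7.0679 × 10.7639 ≈ 76.078 ft².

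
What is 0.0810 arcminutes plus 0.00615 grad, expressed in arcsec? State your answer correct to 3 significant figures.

0.0810 arcmin = 4.86000 arcsec and 0.00615 grad = 19.9260 arcsec.
4.86000 + 19.9260 ≈ 24.8 arcsec.

24.8 arcseconds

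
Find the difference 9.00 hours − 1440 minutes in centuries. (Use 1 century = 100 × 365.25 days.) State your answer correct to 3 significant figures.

-1.71e-5 century

9.00 h = 1.02669e-5 century and 1440 min = 2.73785e-5 century.
1.02669e-5 − 2.73785e-5 ≈ -1.71e-5 century.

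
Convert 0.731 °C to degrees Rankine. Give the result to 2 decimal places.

°R = (°C + 273.15) × 9/5.
Applying the formula gives 492.99 °R.

492.99 degrees Rankine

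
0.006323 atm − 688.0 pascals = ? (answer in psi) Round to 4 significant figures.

-0.006863 psi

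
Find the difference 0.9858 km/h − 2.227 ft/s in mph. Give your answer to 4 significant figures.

-0.9059 mph

0.9858 km/h = 0.612548 mph and 2.227 ft/s = 1.51841 mph.
0.612548 − 1.51841 ≈ -0.9059 mph.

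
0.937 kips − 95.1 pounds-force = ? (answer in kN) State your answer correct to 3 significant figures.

3.74 kN

0.937 kip = 4.16798 kN and 95.1 lbf = 0.423026 kN.
4.16798 − 0.423026 ≈ 3.74 kN.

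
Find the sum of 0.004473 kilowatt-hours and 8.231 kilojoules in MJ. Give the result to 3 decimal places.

0.024 MJ

0.004473 kWh = 0.0161028 MJ and 8.231 kJ = 0.00823100 MJ.
0.0161028 + 0.00823100 ≈ 0.024 MJ.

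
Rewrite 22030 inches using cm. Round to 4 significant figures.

55960 cm

1 inch = 2.54000 cm.
Thus 22030 × 2.54000 ≈ 55960 cm.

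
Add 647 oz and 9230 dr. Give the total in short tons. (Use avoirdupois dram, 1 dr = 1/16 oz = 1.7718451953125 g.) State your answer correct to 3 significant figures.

0.0382 short ton

647 oz = 0.02021875 short ton and 9230 dr = 0.01802734 short ton.
0.02021875 + 0.01802734 ≈ 0.0382 short ton.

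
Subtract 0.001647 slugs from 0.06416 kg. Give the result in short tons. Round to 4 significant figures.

4.423 × 10^-5 short tons

0.06416 kg = 7.07243 × 10^-5 short ton and 0.001647 slug = 2.64953 × 10^-5 short ton.
7.07243 × 10^-5 − 2.64953 × 10^-5 ≈ 4.423 × 10^-5 short ton.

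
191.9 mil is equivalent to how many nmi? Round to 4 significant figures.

2.632e-6 nautical miles

1 mil = 1.37149e-8 nautical miles.
Thus 191.9 × 1.37149e-8 ≈ 2.632e-6 nmi.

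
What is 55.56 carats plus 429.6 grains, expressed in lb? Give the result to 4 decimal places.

55.56 ct = 0.0244978 lb and 429.6 gr = 0.0613714 lb.
0.0244978 + 0.0613714 ≈ 0.0859 lb.

0.0859 lb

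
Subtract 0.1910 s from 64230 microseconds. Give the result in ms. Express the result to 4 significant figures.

-126.8 milliseconds

64230 μs = 64.2300 ms and 0.1910 s = 191.000 ms.
64.2300 − 191.000 ≈ -126.8 ms.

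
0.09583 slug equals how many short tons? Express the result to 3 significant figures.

1 slug = 0.0160870 short tons.
0.09583 × 0.0160870 ≈ 0.00154 short ton.

0.00154 short ton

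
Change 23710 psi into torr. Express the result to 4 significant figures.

1 psi = 51.7149 torr.
Thus 23710 × 51.7149 ≈ 1.226 × 10^6 torr.

1.226 × 10^6 torr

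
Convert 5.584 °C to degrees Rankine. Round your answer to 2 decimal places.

501.72 degrees Rankine

°R = (°C + 273.15) × 9/5.
Applying the formula gives 501.72 °R.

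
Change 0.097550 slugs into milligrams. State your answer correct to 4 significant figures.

1 slug = 1.45939e+7 mg.
Thus 0.097550 × 1.45939e+7 ≈ 1.424e+6 mg.

1.424e+6 mg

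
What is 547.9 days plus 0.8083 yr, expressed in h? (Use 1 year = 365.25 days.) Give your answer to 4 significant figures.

547.9 d = 13149.6 h and 0.8083 yr = 7085.56 h.
13149.6 + 7085.56 ≈ 20240 h.

20240 h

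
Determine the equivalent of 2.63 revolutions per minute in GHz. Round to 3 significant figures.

1 revolution per minute = 1.66667e-11 gigahertz.
2.63 × 1.66667e-11 ≈ 4.38e-11 GHz.

4.38e-11 GHz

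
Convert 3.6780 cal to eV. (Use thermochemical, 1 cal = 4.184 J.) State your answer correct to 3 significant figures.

9.60 × 10^19 eV

1 cal = 2.61145 × 10^19 eV.
Thus 3.6780 × 2.61145 × 10^19 ≈ 9.60 × 10^19 eV.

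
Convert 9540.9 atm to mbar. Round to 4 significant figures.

1 atmosphere = 1013.25 mbar.
Then 9540.9 × 1013.25 ≈ 9.667 × 10^6 mbar.

9.667 × 10^6 millibar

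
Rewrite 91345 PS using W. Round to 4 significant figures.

6.718e+7 W

1 PS = 735.499 W.
91345 × 735.499 ≈ 6.718e+7 W.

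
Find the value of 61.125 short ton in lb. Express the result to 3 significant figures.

1 short ton = 2000.00 lb.
Then 61.125 × 2000.00 ≈ 122000 lb.

122000 lb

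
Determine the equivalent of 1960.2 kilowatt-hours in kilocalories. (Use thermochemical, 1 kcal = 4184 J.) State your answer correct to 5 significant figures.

1.6866e+6 kilocalories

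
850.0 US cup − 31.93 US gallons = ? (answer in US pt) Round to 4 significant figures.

169.6 US pt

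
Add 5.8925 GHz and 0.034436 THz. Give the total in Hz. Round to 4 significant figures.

5.8925 GHz = 5.89250 × 10^9 Hz and 0.034436 THz = 3.44360 × 10^10 Hz.
5.89250 × 10^9 + 3.44360 × 10^10 ≈ 4.033 × 10^10 Hz.

4.033 × 10^10 hertz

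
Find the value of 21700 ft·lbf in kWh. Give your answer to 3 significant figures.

0.00817 kWh

1 ft·lbf = 3.76616e-7 kilowatt-hours.
Thus 21700 × 3.76616e-7 ≈ 0.00817 kWh.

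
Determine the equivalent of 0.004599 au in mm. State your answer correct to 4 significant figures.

1 au = 1.49598e+14 mm.
0.004599 × 1.49598e+14 ≈ 6.880e+11 mm.

6.880e+11 mm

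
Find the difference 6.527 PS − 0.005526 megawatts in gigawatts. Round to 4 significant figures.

6.527 PS = 4.80060e-6 GW and 0.005526 MW = 5.52600e-6 GW.
4.80060e-6 − 5.52600e-6 ≈ -7.254e-7 GW.

-7.254e-7 GW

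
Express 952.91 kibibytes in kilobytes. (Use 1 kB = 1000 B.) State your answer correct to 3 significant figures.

976 kB

1 KiB = 1.02400 kB.
Then 952.91 × 1.02400 ≈ 976 kB.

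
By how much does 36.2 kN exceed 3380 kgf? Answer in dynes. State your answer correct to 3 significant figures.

3.05e+8 dynes

36.2 kN = 3.62000e+9 dyn and 3380 kgf = 3.31465e+9 dyn.
3.62000e+9 − 3.31465e+9 ≈ 3.05e+8 dyn.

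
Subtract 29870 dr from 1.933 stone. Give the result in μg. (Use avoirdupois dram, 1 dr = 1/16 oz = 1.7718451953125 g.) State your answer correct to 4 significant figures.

1.933 st = 1.22751e+10 μg and 29870 dr = 5.29250e+10 μg.
1.22751e+10 − 5.29250e+10 ≈ -4.065e+10 μg.

-4.065e+10 micrograms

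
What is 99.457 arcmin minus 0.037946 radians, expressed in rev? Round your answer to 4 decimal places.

-0.0014 revolutions

99.457 arcmin = 0.00460449 rev and 0.037946 rad = 0.00603929 rev.
0.00460449 − 0.00603929 ≈ -0.0014 rev.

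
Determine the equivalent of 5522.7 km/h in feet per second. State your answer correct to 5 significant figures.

1 kilometer per hour = 0.911344 feet per second.
So 5522.7 × 0.911344 ≈ 5033.1 ft/s.

5033.1 ft/s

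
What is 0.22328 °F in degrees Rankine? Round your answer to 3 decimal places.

459.893 degrees Rankine

°R = °F + 459.67.
Applying the formula gives 459.893 °R.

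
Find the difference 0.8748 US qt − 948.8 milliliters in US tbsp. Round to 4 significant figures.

0.8748 US qt = 55.9872 US tbsp and 948.8 mL = 64.1655 US tbsp.
55.9872 − 64.1655 ≈ -8.178 US tbsp.

-8.178 US tablespoons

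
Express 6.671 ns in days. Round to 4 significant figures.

1 nanosecond = 1.15741 × 10^-14 d.
Then 6.671 × 1.15741 × 10^-14 ≈ 7.721 × 10^-14 d.

7.721 × 10^-14 d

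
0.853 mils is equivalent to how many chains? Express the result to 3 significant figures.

1 mil = 1.26263e-6 chain.
0.853 × 1.26263e-6 ≈ 1.08e-6 chain.

1.08e-6 chains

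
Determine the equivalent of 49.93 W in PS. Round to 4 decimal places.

1 W = 0.00135962 metric horsepower.
So 49.93 × 0.00135962 ≈ 0.0679 PS.

0.0679 PS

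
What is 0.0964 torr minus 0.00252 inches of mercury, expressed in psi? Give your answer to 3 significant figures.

0.000626 psi

0.0964 torr = 0.00186407 psi and 0.00252 inHg = 0.00123771 psi.
0.00186407 − 0.00123771 ≈ 0.000626 psi.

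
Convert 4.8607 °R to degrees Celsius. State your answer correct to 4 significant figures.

°R = (°C + 273.15) × 9/5.
Applying the formula gives -270.4 °C.

-270.4 °C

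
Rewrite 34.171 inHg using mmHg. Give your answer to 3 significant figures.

1 inHg = 25.4000 mmHg.
Thus 34.171 × 25.4000 ≈ 868 mmHg.

868 mmHg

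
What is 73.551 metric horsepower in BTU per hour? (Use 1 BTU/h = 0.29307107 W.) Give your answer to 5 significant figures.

184590 BTU/h

1 metric horsepower = 2509.63 BTU/h.
Then 73.551 × 2509.63 ≈ 184590 BTU/h.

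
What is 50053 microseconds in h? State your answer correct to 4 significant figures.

1 μs = 2.77778e-10 h.
So 50053 × 2.77778e-10 ≈ 1.390e-5 h.

1.390e-5 hours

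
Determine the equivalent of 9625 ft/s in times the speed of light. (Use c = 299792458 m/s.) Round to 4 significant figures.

1 ft/s = 1.01670e-9 c.
Then 9625 × 1.01670e-9 ≈ 9.786e-6 c.

9.786e-6 c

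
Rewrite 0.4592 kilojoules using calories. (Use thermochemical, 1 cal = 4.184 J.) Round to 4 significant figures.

1 kJ = 239.006 cal.
Thus 0.4592 × 239.006 ≈ 109.8 cal.

109.8 calories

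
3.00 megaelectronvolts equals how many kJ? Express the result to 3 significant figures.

4.81e-16 kJ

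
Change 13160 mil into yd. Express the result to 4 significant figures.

1 mil = 2.77778 × 10^-5 yards.
Thus 13160 × 2.77778 × 10^-5 ≈ 0.3656 yd.

0.3656 yd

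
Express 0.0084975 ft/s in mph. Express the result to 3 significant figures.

0.00579 mph

1 foot per second = 0.681818 mph.
Thus 0.0084975 × 0.681818 ≈ 0.00579 mph.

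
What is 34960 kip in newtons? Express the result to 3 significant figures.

1.56 × 10^8 N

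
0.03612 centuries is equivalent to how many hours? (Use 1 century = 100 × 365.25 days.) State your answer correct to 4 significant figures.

1 century = 876600 hours.
Thus 0.03612 × 876600 ≈ 31660 h.

31660 hours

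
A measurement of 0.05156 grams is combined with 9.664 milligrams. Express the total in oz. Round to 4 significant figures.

0.05156 g = 0.00181873 oz and 9.664 mg = 0.000340888 oz.
0.00181873 + 0.000340888 ≈ 0.002160 oz.

0.002160 oz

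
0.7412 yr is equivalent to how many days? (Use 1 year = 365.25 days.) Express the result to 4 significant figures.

270.7 d

1 year = 365.250 d.
0.7412 × 365.250 ≈ 270.7 d.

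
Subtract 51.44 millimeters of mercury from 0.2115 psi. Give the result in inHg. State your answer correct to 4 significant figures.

-1.595 inHg

0.2115 psi = 0.430618 inHg and 51.44 mmHg = 2.02520 inHg.
0.430618 − 2.02520 ≈ -1.595 inHg.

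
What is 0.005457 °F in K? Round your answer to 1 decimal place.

K = (°F + 459.67) × 5/9.
Applying the formula gives 255.4 K.

255.4 kelvins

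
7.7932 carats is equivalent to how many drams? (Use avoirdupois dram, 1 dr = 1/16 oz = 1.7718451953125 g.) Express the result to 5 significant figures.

1 carat = 0.112877 dr.
7.7932 × 0.112877 ≈ 0.87967 dr.

0.87967 drams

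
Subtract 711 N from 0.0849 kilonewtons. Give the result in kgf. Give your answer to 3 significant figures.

-63.8 kilograms-force

0.0849 kN = 8.65739 kgf and 711 N = 72.5018 kgf.
8.65739 − 72.5018 ≈ -63.8 kgf.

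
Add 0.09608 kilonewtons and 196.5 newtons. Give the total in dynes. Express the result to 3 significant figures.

0.09608 kN = 9.60800e+6 dyn and 196.5 N = 1.96500e+7 dyn.
9.60800e+6 + 1.96500e+7 ≈ 2.93e+7 dyn.

2.93e+7 dynes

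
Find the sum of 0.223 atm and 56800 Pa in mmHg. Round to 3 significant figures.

596 millimeters of mercury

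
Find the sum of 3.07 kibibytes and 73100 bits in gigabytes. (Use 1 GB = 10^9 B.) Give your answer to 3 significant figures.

1.23e-5 GB

3.07 KiB = 3.14368e-6 GB and 73100 bit = 9.13750e-6 GB.
3.14368e-6 + 9.13750e-6 ≈ 1.23e-5 GB.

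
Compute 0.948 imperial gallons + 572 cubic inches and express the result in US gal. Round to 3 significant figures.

3.61 US gal

0.948 imp gal = 1.13850 US gal and 572 in³ = 2.47619 US gal.
1.13850 + 2.47619 ≈ 3.61 US gal.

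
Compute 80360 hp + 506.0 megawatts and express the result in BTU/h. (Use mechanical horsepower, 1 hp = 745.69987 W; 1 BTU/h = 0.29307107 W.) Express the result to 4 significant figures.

80360 hp = 2.04471 × 10^8 BTU/h and 506.0 MW = 1.72654 × 10^9 BTU/h.
2.04471 × 10^8 + 1.72654 × 10^9 ≈ 1.931 × 10^9 BTU/h.

1.931 × 10^9 BTU/h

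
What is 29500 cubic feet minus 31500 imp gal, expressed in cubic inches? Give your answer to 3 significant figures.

29500 ft³ = 5.09760e+7 in³ and 31500 imp gal = 8.73871e+6 in³.
5.09760e+7 − 8.73871e+6 ≈ 4.22e+7 in³.

4.22e+7 cubic inches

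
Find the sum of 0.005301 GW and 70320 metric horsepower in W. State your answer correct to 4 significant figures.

0.005301 GW = 5.30100 × 10^6 W and 70320 PS = 5.17203 × 10^7 W.
5.30100 × 10^6 + 5.17203 × 10^7 ≈ 5.702 × 10^7 W.

5.702 × 10^7 W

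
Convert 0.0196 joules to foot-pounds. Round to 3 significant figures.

0.0145 ft·lbf

1 joule = 0.737562 foot-pounds.
0.0196 × 0.737562 ≈ 0.0145 ft·lbf.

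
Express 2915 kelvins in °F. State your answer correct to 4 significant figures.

4787 °F

K = (°F + 459.67) × 5/9.
Applying the formula gives 4787 °F.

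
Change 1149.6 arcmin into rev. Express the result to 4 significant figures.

0.05322 rev

1 arcminute = 4.62963 × 10^-5 revolutions.
Then 1149.6 × 4.62963 × 10^-5 ≈ 0.05322 rev.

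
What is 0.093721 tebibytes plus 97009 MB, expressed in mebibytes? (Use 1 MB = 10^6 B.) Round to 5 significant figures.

190790 MiB

0.093721 TiB = 98273.6 MiB and 97009 MB = 92515.0 MiB.
98273.6 + 92515.0 ≈ 190790 MiB.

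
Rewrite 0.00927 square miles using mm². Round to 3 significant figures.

1 mi² = 2.58999 × 10^12 square millimeters.
Thus 0.00927 × 2.58999 × 10^12 ≈ 2.40 × 10^10 mm².

2.40 × 10^10 mm²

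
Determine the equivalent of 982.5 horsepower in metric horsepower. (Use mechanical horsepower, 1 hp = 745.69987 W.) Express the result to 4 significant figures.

996.1 metric horsepower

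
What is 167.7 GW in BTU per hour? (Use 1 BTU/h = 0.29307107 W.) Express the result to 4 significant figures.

1 gigawatt = 3.41214 × 10^9 BTU/h.
Thus 167.7 × 3.41214 × 10^9 ≈ 5.722 × 10^11 BTU/h.

5.722 × 10^11 BTU/h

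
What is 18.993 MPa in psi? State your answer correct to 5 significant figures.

1 MPa = 145.038 psi.
18.993 × 145.038 ≈ 2754.7 psi.

2754.7 psi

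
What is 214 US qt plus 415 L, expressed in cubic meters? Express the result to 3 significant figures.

214 US qt = 0.202520 m³ and 415 L = 0.415000 m³.
0.202520 + 0.415000 ≈ 0.618 m³.

0.618 cubic meters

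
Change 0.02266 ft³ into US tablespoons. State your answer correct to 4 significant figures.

1 ft³ = 1915.01 US tbsp.
0.02266 × 1915.01 ≈ 43.39 US tbsp.

43.39 US tbsp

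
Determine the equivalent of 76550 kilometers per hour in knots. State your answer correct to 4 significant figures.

41330 kn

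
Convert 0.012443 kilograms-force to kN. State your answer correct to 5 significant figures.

0.00012202 kN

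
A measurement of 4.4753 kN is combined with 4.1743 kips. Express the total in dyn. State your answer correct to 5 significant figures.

4.4753 kN = 4.475300e+8 dyn and 4.1743 kip = 1.856821e+9 dyn.
4.475300e+8 + 1.856821e+9 ≈ 2.3044e+9 dyn.

2.3044e+9 dyn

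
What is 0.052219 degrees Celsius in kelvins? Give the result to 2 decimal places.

273.20 K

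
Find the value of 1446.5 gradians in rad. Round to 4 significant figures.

1 grad = 0.0157080 radians.
Then 1446.5 × 0.0157080 ≈ 22.72 rad.

22.72 radians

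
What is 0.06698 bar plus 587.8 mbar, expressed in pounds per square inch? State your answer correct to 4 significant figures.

0.06698 bar = 0.971463 psi and 587.8 mbar = 8.52532 psi.
0.971463 + 8.52532 ≈ 9.497 psi.

9.497 pounds per square inch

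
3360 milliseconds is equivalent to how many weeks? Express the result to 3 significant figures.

5.56e-6 wk

1 ms = 1.65344e-9 weeks.
3360 × 1.65344e-9 ≈ 5.56e-6 wk.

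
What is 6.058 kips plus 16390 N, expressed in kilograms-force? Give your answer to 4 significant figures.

6.058 kip = 2747.86 kgf and 16390 N = 1671.31 kgf.
2747.86 + 1671.31 ≈ 4419 kgf.

4419 kgf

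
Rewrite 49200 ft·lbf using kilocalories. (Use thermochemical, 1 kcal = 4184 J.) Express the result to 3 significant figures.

15.9 kcal

1 foot-pound = 0.000324048 kcal.
Thus 49200 × 0.000324048 ≈ 15.9 kcal.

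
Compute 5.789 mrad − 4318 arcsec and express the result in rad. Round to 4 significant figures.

5.789 mrad = 0.00578900 rad and 4318 arcsec = 0.0209343 rad.
0.00578900 − 0.0209343 ≈ -0.01515 rad.

-0.01515 rad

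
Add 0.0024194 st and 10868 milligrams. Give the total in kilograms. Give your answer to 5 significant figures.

0.0024194 st = 0.0153639 kg and 10868 mg = 0.0108680 kg.
0.0153639 + 0.0108680 ≈ 0.026232 kg.

0.026232 kilograms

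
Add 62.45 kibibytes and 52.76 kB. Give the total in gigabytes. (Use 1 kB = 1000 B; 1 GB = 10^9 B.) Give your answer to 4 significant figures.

62.45 KiB = 6.39488e-5 GB and 52.76 kB = 5.27600e-5 GB.
6.39488e-5 + 5.27600e-5 ≈ 0.0001167 GB.

0.0001167 gigabytes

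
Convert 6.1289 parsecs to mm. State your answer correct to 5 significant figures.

1.8912e+20 millimeters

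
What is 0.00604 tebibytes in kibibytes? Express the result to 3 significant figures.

6.49 × 10^6 KiB

1 TiB = 1.07374 × 10^9 kibibytes.
Thus 0.00604 × 1.07374 × 10^9 ≈ 6.49 × 10^6 KiB.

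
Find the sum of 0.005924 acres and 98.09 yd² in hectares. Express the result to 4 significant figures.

0.01060 hectares

0.005924 acre = 0.00239736 ha and 98.09 yd² = 0.00820157 ha.
0.00239736 + 0.00820157 ≈ 0.01060 ha.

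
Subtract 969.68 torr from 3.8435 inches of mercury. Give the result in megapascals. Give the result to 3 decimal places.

3.8435 inHg = 0.0130156 MPa and 969.68 torr = 0.129280 MPa.
0.0130156 − 0.129280 ≈ -0.116 MPa.

-0.116 MPa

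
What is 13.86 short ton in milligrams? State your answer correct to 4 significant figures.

1 short ton = 9.07185e+8 mg.
13.86 × 9.07185e+8 ≈ 1.257e+10 mg.

1.257e+10 mg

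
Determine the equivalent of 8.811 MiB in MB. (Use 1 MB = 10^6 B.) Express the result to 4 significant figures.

1 mebibyte = 1.04858 MB.
8.811 × 1.04858 ≈ 9.239 MB.

9.239 megabytes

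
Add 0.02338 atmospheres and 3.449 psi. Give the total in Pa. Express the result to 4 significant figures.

0.02338 atm = 2368.98 Pa and 3.449 psi = 23780.0 Pa.
2368.98 + 23780.0 ≈ 26150 Pa.

26150 pascals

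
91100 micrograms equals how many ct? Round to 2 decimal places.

0.46 ct

1 microgram = 5.00000e-6 carats.
Then 91100 × 5.00000e-6 ≈ 0.46 ct.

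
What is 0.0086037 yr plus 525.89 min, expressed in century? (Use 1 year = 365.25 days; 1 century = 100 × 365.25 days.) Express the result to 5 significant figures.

0.0086037 yr = 8.60370 × 10^-5 century and 525.89 min = 9.99867 × 10^-6 century.
8.60370 × 10^-5 + 9.99867 × 10^-6 ≈ 9.6036 × 10^-5 century.

9.6036 × 10^-5 century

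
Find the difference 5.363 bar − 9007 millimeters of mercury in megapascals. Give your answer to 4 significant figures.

-0.6645 megapascals

5.363 bar = 0.536300 MPa and 9007 mmHg = 1.20083 MPa.
0.536300 − 1.20083 ≈ -0.6645 MPa.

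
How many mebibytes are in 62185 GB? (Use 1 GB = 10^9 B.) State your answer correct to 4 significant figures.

1 gigabyte = 953.674 mebibytes.
62185 × 953.674 ≈ 5.930e+7 MiB.

5.930e+7 MiB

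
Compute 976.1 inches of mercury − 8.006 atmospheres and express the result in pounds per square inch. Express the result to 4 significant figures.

976.1 inHg = 479.416 psi and 8.006 atm = 117.656 psi.
479.416 − 117.656 ≈ 361.8 psi.

361.8 pounds per square inch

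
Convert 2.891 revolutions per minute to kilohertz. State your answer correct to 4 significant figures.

4.818 × 10^-5 kHz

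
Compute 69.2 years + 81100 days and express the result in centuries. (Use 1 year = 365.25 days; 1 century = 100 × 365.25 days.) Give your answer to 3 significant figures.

2.91 century

69.2 yr = 0.692000 century and 81100 d = 2.22040 century.
0.692000 + 2.22040 ≈ 2.91 century.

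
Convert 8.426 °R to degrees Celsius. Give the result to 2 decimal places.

-268.47 degrees Celsius

°R = (°C + 273.15) × 9/5.
Applying the formula gives -268.47 °C.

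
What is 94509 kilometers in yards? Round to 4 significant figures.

1 km = 1093.61 yards.
Then 94509 × 1093.61 ≈ 1.034 × 10^8 yd.

1.034 × 10^8 yd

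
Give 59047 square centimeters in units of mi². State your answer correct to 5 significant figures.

2.2798e-6 mi²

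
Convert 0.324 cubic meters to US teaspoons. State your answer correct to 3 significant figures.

1 m³ = 202884 US tsp.
Thus 0.324 × 202884 ≈ 65700 US tsp.

65700 US tsp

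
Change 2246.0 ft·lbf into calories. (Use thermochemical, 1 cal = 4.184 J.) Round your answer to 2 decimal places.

1 ft·lbf = 0.324048 calories.
Then 2246.0 × 0.324048 ≈ 727.81 cal.

727.81 cal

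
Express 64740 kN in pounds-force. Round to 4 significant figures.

1 kilonewton = 224.809 lbf.
64740 × 224.809 ≈ 1.455e+7 lbf.

1.455e+7 pounds-force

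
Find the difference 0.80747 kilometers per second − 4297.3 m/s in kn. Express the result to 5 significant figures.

0.80747 km/s = 1569.60 kn and 4297.3 m/s = 8353.28 kn.
1569.60 − 8353.28 ≈ -6783.7 kn.

-6783.7 kn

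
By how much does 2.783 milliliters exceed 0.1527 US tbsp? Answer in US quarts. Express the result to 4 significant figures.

2.783 mL = 0.00294076 US qt and 0.1527 US tbsp = 0.00238594 US qt.
0.00294076 − 0.00238594 ≈ 0.0005548 US qt.

0.0005548 US qt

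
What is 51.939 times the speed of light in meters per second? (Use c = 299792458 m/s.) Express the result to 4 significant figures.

1.557 × 10^10 meters per second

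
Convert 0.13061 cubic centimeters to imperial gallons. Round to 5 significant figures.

2.8730 × 10^-5 imp gal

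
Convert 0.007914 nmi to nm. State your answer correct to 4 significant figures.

1.466e+10 nm

1 nautical mile = 1.85200e+12 nanometers.
Then 0.007914 × 1.85200e+12 ≈ 1.466e+10 nm.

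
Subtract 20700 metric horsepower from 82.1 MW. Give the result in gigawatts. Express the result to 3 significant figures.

82.1 MW = 0.0821000 GW and 20700 PS = 0.0152248 GW.
0.0821000 − 0.0152248 ≈ 0.0669 GW.

0.0669 GW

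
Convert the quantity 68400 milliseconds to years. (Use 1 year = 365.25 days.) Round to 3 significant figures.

1 ms = 3.16881 × 10^-11 yr.
68400 × 3.16881 × 10^-11 ≈ 2.17 × 10^-6 yr.

2.17 × 10^-6 yr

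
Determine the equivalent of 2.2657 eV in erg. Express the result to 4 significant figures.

1 eV = 1.60218e-12 erg.
Then 2.2657 × 1.60218e-12 ≈ 3.630e-12 erg.

3.630e-12 erg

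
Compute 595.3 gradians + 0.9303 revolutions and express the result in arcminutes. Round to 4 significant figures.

52240 arcminutes

595.3 grad = 32146.2 arcmin and 0.9303 rev = 20094.5 arcmin.
32146.2 + 20094.5 ≈ 52240 arcmin.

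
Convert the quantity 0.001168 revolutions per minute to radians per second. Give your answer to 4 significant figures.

1 rpm = 0.104720 rad/s.
0.001168 × 0.104720 ≈ 0.0001223 rad/s.

0.0001223 radians per second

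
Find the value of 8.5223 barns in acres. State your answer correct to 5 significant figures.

2.1059e-31 acres

1 barn = 2.47105e-32 acres.
So 8.5223 × 2.47105e-32 ≈ 2.1059e-31 acre.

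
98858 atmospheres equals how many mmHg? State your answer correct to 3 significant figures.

7.51 × 10^7 mmHg

1 atmosphere = 760.000 millimeters of mercury.
Then 98858 × 760.000 ≈ 7.51 × 10^7 mmHg.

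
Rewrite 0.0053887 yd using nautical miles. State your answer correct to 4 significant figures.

2.661e-6 nmi

1 yard = 0.000493737 nmi.
0.0053887 × 0.000493737 ≈ 2.661e-6 nmi.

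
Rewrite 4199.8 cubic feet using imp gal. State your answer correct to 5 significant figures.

1 cubic foot = 6.22884 imperial gallons.
Then 4199.8 × 6.22884 ≈ 26160 imp gal.

26160 imperial gallons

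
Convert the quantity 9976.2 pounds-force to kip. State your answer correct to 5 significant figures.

1 lbf = 0.00100000 kip.
9976.2 × 0.00100000 ≈ 9.9762 kip.

9.9762 kips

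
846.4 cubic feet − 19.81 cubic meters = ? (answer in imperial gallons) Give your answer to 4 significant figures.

846.4 ft³ = 5272.09 imp gal and 19.81 m³ = 4357.59 imp gal.
5272.09 − 4357.59 ≈ 914.5 imp gal.

914.5 imp gal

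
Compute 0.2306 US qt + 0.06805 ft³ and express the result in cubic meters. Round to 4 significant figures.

0.002145 cubic meters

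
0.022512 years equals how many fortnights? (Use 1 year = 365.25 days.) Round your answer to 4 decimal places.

1 year = 26.0893 fortnights.
Thus 0.022512 × 26.0893 ≈ 0.5873 fortnight.

0.5873 fortnight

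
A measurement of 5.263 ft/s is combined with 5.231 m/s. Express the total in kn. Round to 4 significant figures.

13.29 knots

5.263 ft/s = 3.11824 kn and 5.231 m/s = 10.1683 kn.
3.11824 + 10.1683 ≈ 13.29 kn.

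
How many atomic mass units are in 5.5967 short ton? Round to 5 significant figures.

3.0576e+30 u

1 short ton = 5.46319e+29 u.
Then 5.5967 × 5.46319e+29 ≈ 3.0576e+30 u.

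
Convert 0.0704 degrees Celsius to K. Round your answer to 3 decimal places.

273.220 K

K = °C + 273.15.
Applying the formula gives 273.220 K.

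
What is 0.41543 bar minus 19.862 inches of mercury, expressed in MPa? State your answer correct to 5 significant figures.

0.41543 bar = 0.04154300 MPa and 19.862 inHg = 0.06726045 MPa.
0.04154300 − 0.06726045 ≈ -0.025717 MPa.

-0.025717 MPa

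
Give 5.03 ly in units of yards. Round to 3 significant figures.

5.20e+16 yards

1 light-year = 1.03464e+16 yd.
Thus 5.03 × 1.03464e+16 ≈ 5.20e+16 yd.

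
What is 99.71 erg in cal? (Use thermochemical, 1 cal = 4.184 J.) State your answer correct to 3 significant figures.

1 erg = 2.39006e-8 cal.
99.71 × 2.39006e-8 ≈ 2.38e-6 cal.

2.38e-6 calories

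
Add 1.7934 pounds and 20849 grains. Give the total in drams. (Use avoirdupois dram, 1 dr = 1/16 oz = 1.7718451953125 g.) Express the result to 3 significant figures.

1220 dr

1.7934 lb = 459.110 dr and 20849 gr = 762.478 dr.
459.110 + 762.478 ≈ 1220 dr.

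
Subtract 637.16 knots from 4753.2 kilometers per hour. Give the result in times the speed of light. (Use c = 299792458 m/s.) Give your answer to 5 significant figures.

4753.2 km/h = 4.40416e-6 c and 637.16 kn = 1.09337e-6 c.
4.40416e-6 − 1.09337e-6 ≈ 3.3108e-6 c.

3.3108e-6 times the speed of light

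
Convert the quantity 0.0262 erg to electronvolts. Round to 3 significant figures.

1 erg = 6.24151 × 10^11 eV.
Then 0.0262 × 6.24151 × 10^11 ≈ 1.64 × 10^10 eV.

1.64 × 10^10 eV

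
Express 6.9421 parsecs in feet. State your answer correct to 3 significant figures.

1 parsec = 1.01236 × 10^17 feet.
Then 6.9421 × 1.01236 × 10^17 ≈ 7.03 × 10^17 ft.

7.03 × 10^17 feet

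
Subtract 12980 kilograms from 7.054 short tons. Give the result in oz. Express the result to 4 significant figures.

7.054 short ton = 225728 oz and 12980 kg = 457856 oz.
225728 − 457856 ≈ -232100 oz.

-232100 oz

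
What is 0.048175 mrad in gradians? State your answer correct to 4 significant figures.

0.003067 grad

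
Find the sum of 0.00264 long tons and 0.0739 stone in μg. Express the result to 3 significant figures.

0.00264 long ton = 2.68236e+9 μg and 0.0739 st = 4.69287e+8 μg.
2.68236e+9 + 4.69287e+8 ≈ 3.15e+9 μg.

3.15e+9 μg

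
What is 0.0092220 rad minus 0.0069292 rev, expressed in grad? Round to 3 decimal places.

-2.185 grad

0.0092220 rad = 0.587091 grad and 0.0069292 rev = 2.77168 grad.
0.587091 − 2.77168 ≈ -2.185 grad.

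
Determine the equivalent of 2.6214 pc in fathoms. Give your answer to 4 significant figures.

4.423e+16 fathoms

1 parsec = 1.68727e+16 fathom.
Thus 2.6214 × 1.68727e+16 ≈ 4.423e+16 fathom.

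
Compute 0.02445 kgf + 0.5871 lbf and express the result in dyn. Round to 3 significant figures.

285000 dynes

0.02445 kgf = 23977.3 dyn and 0.5871 lbf = 261155 dyn.
23977.3 + 261155 ≈ 285000 dyn.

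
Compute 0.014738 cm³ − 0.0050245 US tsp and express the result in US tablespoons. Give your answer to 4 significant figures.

-0.0006781 US tbsp

0.014738 cm³ = 0.000996702 US tbsp and 0.0050245 US tsp = 0.00167483 US tbsp.
0.000996702 − 0.00167483 ≈ -0.0006781 US tbsp.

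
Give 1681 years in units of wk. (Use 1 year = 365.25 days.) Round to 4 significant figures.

87710 wk

1 year = 52.1786 wk.
Then 1681 × 52.1786 ≈ 87710 wk.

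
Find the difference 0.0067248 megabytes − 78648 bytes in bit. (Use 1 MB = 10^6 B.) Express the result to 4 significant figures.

-575400 bits

0.0067248 MB = 53798.4 bit and 78648 B = 629184 bit.
53798.4 − 629184 ≈ -575400 bit.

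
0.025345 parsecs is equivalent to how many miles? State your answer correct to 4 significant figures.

4.860e+11 mi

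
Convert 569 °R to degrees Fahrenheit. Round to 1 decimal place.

°R = °F + 459.67.
Applying the formula gives 109.3 °F.

109.3 degrees Fahrenheit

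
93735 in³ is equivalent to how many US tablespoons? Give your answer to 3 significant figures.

104000 US tbsp

1 cubic inch = 1.10823 US tbsp.
Then 93735 × 1.10823 ≈ 104000 US tbsp.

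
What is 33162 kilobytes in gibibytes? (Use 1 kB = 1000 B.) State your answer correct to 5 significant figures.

0.030885 gibibytes

1 kB = 9.31323e-7 gibibytes.
Thus 33162 × 9.31323e-7 ≈ 0.030885 GiB.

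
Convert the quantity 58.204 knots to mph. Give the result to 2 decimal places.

66.98 miles per hour

1 knot = 1.15078 mph.
Then 58.204 × 1.15078 ≈ 66.98 mph.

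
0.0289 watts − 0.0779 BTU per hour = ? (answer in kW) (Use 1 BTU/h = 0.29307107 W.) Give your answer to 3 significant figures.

6.07 × 10^-6 kW

0.0289 W = 2.89000 × 10^-5 kW and 0.0779 BTU/h = 2.28302 × 10^-5 kW.
2.89000 × 10^-5 − 2.28302 × 10^-5 ≈ 6.07 × 10^-6 kW.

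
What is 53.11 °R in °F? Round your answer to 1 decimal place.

°R = °F + 459.67.
Applying the formula gives -406.6 °F.

-406.6 °F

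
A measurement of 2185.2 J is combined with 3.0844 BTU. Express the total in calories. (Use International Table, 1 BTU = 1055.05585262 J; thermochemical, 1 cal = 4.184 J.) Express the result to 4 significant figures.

1300 cal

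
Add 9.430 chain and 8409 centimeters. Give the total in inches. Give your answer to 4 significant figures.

10780 in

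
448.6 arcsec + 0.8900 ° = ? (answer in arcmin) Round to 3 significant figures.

60.9 arcminutes

448.6 arcsec = 7.47667 arcmin and 0.8900 ° = 53.4000 arcmin.
7.47667 + 53.4000 ≈ 60.9 arcmin.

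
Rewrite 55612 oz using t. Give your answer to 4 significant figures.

1.577 metric tons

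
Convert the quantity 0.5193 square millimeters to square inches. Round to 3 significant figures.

0.000805 square inches

1 square millimeter = 0.00155000 in².
Then 0.5193 × 0.00155000 ≈ 0.000805 in².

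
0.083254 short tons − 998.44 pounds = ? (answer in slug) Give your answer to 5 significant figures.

-25.857 slugs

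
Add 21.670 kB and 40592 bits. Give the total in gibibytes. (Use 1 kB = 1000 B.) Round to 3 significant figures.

2.49 × 10^-5 GiB

21.670 kB = 2.01818 × 10^-5 GiB and 40592 bit = 4.72553 × 10^-6 GiB.
2.01818 × 10^-5 + 4.72553 × 10^-6 ≈ 2.49 × 10^-5 GiB.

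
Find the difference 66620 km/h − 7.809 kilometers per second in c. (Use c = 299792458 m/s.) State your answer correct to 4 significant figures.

66620 km/h = 6.17279 × 10^-5 c and 7.809 km/s = 2.60480 × 10^-5 c.
6.17279 × 10^-5 − 2.60480 × 10^-5 ≈ 3.568 × 10^-5 c.

3.568 × 10^-5 times the speed of light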